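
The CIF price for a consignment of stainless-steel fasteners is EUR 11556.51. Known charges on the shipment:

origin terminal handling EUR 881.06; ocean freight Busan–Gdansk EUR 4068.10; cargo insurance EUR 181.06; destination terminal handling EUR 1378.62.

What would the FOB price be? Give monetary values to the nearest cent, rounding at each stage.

FOB price: EUR 7307.35

Not relevant to the conversion: origin terminal — on the seller under both CIF and FOB; already in the CIF price and stays in the FOB price. destination terminal — on the buyer under both terms; not part of either seller's price.
From CIF to FOB, the seller no longer bears: freight, insurance.
FOB price = 11556.51 − 4068.10 − 181.06 = 7307.35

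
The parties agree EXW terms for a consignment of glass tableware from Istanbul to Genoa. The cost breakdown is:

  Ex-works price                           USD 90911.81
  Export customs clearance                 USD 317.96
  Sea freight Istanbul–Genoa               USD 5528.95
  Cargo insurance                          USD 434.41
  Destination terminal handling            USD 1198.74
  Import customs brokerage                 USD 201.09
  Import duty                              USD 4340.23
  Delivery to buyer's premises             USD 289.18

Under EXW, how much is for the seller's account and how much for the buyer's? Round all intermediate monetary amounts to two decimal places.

Seller: USD 90911.81; buyer: USD 12310.56

EXW: the seller makes goods available at their premises; the buyer bears all onward costs.
Seller's account: goods 90911.81 = 90911.81
Buyer's account: export clearance 317.96 + freight 5528.95 + insurance 434.41 + destination terminal 1198.74 + brokerage 201.09 + duty 4340.23 + delivery 289.18 = 12310.56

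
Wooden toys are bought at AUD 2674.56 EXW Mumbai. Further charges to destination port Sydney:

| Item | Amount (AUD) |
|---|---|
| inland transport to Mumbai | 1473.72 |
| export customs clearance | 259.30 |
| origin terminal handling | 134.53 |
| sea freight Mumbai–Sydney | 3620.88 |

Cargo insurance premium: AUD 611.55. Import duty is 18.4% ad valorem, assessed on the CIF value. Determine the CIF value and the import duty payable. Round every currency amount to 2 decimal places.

CIF = EXW price + pre-shipment costs + freight + insurance
CIF = 2674.56 + 1473.72 + 259.30 + 134.53 + 3620.88 + 611.55 = 8774.54
Import duty = 8774.54 × 18.4% = 1614.52

CIF value: AUD 8774.54; import duty: AUD 1614.52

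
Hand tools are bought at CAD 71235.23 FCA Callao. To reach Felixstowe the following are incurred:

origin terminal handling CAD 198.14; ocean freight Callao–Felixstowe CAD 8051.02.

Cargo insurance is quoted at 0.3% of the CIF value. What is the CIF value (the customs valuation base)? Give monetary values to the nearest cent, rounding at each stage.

Let C be the CIF value. C = FCA price + pre-shipment costs + freight + 0.3% × C
C − 0.3% × C = 71235.23 + 198.14 + 8051.02
0.997 × C = 79484.39
C = 79484.39 / 0.997 = 79723.56
Insurance premium = 0.3% × 79723.56 = 239.17

CIF value: CAD 79723.56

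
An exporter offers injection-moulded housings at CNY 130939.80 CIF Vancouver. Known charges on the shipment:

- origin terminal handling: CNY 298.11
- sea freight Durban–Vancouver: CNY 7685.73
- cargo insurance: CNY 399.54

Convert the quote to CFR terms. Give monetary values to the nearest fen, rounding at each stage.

Not relevant to the conversion: origin terminal, freight — on the seller under both CIF and CFR; already in the CIF price and stays in the CFR price.
From CIF to CFR, the seller no longer bears: insurance.
CFR price = 130939.80 − 399.54 = 130540.26

CFR price: CNY 130540.26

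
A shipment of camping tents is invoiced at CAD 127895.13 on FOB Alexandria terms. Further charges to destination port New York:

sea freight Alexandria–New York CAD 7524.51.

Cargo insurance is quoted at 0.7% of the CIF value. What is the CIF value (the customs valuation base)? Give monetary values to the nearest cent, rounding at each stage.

Let C be the CIF value. C = FOB price + freight + 0.7% × C
C − 0.7% × C = 127895.13 + 7524.51
0.993 × C = 135419.64
C = 135419.64 / 0.993 = 136374.26
Insurance premium = 0.7% × 136374.26 = 954.62

CIF value: CAD 136374.26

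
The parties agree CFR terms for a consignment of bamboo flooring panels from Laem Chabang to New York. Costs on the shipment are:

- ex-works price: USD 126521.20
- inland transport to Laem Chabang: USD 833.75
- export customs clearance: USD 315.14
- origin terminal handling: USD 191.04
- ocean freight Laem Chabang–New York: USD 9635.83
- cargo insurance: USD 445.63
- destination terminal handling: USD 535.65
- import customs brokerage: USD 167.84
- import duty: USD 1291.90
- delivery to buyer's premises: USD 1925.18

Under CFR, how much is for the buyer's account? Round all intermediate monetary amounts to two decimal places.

CFR: the seller pays costs through ocean freight to the destination port, but not insurance.
Seller's account: goods 126521.20 + inland to port 833.75 + export clearance 315.14 + origin terminal 191.04 + freight 9635.83 = 137496.96
Buyer's account: insurance 445.63 + destination terminal 535.65 + brokerage 167.84 + duty 1291.90 + delivery 1925.18 = 4366.20

Buyer's account: USD 4366.20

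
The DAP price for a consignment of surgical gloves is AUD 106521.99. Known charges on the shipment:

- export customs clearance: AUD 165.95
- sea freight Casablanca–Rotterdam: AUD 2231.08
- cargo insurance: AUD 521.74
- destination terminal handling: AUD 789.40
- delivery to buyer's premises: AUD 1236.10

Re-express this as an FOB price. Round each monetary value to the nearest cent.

Not relevant to the conversion: export clearance — on the seller under both DAP and FOB; already in the DAP price and stays in the FOB price.
From DAP to FOB, the seller no longer bears: freight, insurance, destination terminal, delivery.
FOB price = 106521.99 − 2231.08 − 521.74 − 789.40 − 1236.10 = 101743.67

FOB price: AUD 101743.67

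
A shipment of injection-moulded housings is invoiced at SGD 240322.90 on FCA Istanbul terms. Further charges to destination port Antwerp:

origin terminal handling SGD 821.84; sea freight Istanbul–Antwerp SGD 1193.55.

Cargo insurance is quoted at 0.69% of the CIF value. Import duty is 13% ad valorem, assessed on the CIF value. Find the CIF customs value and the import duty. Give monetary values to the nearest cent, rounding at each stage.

Let C be the CIF value. C = FCA price + pre-shipment costs + freight + 0.69% × C
C − 0.69% × C = 240322.90 + 821.84 + 1193.55
0.9931 × C = 242338.29
C = 242338.29 / 0.9931 = 244022.04
Insurance premium = 0.69% × 244022.04 = 1683.75
Import duty = 244022.04 × 13% = 31722.87

CIF value: SGD 244022.04; import duty: SGD 31722.87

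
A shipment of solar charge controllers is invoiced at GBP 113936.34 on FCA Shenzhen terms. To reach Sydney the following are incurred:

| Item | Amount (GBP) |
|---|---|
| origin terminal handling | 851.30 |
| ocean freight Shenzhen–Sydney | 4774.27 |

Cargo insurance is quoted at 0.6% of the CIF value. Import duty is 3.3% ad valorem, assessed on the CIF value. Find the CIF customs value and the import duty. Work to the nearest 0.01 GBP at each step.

Let C be the CIF value. C = FCA price + pre-shipment costs + freight + 0.6% × C
C − 0.6% × C = 113936.34 + 851.30 + 4774.27
0.994 × C = 119561.91
C = 119561.91 / 0.994 = 120283.61
Insurance premium = 0.6% × 120283.61 = 721.70
Import duty = 120283.61 × 3.3% = 3969.36

CIF value: GBP 120283.61; import duty: GBP 3969.36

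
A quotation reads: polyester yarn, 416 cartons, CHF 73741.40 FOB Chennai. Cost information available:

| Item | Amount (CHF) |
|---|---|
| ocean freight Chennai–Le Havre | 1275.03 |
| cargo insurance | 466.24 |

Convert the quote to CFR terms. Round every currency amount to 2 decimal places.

CFR price: CHF 75016.43

Not relevant to the conversion: insurance — on the buyer under both terms; not part of either seller's price.
From FOB to CFR, the seller additionally bears: freight.
CFR price = 73741.40 + 1275.03 = 75016.43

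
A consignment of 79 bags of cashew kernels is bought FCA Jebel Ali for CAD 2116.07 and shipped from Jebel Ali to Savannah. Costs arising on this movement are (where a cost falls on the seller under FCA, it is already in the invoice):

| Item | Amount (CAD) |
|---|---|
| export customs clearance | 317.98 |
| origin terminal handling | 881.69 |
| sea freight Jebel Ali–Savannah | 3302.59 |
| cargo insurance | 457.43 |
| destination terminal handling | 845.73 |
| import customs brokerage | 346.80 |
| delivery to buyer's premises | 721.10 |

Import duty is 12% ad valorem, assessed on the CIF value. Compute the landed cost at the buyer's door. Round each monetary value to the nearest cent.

Total landed cost: CAD 9482.34

FCA: the seller delivers export-cleared goods to the carrier; the buyer bears costs from that point.
Already in the invoice (seller's account under FCA): export clearance — exclude.
CIF value = FCA price + origin terminal + freight + insurance = 2116.07 + 881.69 + 3302.59 + 457.43 = 6757.78
Import duty = 6757.78 × 12% = 810.93
Buyer bears: origin terminal 881.69 + freight 3302.59 + insurance 457.43 + destination terminal 845.73 + brokerage 346.80 + delivery 721.10 + duty 810.93 = 7366.27
Landed cost = invoice 2116.07 + 7366.27 = 9482.34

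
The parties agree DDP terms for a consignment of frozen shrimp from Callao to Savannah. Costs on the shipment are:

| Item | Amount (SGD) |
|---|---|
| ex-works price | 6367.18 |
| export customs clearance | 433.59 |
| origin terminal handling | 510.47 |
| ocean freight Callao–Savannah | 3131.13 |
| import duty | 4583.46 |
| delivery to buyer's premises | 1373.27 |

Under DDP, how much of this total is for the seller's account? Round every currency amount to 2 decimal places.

DDP: the seller bears all costs including import duty.
Seller's account: goods 6367.18 + export clearance 433.59 + origin terminal 510.47 + freight 3131.13 + duty 4583.46 + delivery 1373.27 = 16399.10
Buyer's account: 0.00

Seller's account: SGD 16399.10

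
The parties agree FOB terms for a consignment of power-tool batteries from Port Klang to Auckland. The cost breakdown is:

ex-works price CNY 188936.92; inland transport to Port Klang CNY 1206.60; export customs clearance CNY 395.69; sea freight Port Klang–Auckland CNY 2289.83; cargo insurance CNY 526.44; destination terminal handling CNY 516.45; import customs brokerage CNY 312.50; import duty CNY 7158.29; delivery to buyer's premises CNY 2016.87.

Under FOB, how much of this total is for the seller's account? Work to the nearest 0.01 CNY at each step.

FOB: the seller bears costs until goods are on board at the origin port; the buyer bears freight, insurance and all costs thereafter.
Seller's account: goods 188936.92 + inland to port 1206.60 + export clearance 395.69 = 190539.21
Buyer's account: freight 2289.83 + insurance 526.44 + destination terminal 516.45 + brokerage 312.50 + duty 7158.29 + delivery 2016.87 = 12820.38

Seller's account: CNY 190539.21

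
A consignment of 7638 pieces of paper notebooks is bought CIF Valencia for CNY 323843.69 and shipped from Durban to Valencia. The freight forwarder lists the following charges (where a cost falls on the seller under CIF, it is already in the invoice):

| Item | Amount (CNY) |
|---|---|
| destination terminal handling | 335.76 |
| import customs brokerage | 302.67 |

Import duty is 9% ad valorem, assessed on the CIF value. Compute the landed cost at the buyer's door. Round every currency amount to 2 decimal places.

Total landed cost: CNY 353628.05

CIF: the seller pays costs through ocean freight and marine insurance to the destination port.
The CIF price already equals the CIF value: 323843.69
Import duty = 323843.69 × 9% = 29145.93
Buyer bears: destination terminal 335.76 + brokerage 302.67 + duty 29145.93 = 29784.36
Landed cost = invoice 323843.69 + 29784.36 = 353628.05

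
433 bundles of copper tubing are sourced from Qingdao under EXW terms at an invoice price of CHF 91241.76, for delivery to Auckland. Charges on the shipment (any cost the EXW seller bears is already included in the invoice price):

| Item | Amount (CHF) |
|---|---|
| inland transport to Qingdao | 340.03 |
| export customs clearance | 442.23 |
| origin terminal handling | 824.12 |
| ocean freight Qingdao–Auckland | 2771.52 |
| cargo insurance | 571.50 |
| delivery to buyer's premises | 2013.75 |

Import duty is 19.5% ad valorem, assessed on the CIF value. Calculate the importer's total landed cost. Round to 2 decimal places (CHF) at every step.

EXW: the seller makes goods available at their premises; the buyer bears all onward costs.
CIF value = EXW price + inland to port + export clearance + origin terminal + freight + insurance = 91241.76 + 340.03 + 442.23 + 824.12 + 2771.52 + 571.50 = 96191.16
Import duty = 96191.16 × 19.5% = 18757.28
Buyer bears: inland to port 340.03 + export clearance 442.23 + origin terminal 824.12 + freight 2771.52 + insurance 571.50 + delivery 2013.75 + duty 18757.28 = 25720.43
Landed cost = invoice 91241.76 + 25720.43 = 116962.19

Total landed cost: CHF 116962.19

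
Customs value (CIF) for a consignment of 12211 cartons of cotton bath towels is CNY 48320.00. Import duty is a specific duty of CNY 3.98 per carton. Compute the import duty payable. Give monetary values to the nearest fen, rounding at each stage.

Import duty = 12211 × 3.98 = 48599.78

Import duty: CNY 48599.78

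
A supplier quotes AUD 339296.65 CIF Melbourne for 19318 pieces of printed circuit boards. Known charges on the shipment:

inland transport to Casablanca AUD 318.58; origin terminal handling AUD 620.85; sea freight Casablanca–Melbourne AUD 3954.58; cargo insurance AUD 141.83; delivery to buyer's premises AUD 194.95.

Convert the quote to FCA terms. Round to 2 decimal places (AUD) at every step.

Not relevant to the conversion: inland to port — on the seller under both CIF and FCA; already in the CIF price and stays in the FCA price. delivery — on the buyer under both terms; not part of either seller's price.
From CIF to FCA, the seller no longer bears: origin terminal, freight, insurance.
FCA price = 339296.65 − 620.85 − 3954.58 − 141.83 = 334579.39

FCA price: AUD 334579.39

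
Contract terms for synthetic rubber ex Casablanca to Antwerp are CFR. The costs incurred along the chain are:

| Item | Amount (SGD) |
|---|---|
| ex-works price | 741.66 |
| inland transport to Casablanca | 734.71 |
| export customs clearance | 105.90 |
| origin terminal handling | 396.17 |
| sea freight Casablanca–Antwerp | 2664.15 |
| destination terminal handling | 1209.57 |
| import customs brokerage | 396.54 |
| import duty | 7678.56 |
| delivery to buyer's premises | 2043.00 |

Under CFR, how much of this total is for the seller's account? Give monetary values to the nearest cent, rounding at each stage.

CFR: the seller pays costs through ocean freight to the destination port, but not insurance.
Seller's account: goods 741.66 + inland to port 734.71 + export clearance 105.90 + origin terminal 396.17 + freight 2664.15 = 4642.59
Buyer's account: destination terminal 1209.57 + brokerage 396.54 + duty 7678.56 + delivery 2043.00 = 11327.67

Seller's account: SGD 4642.59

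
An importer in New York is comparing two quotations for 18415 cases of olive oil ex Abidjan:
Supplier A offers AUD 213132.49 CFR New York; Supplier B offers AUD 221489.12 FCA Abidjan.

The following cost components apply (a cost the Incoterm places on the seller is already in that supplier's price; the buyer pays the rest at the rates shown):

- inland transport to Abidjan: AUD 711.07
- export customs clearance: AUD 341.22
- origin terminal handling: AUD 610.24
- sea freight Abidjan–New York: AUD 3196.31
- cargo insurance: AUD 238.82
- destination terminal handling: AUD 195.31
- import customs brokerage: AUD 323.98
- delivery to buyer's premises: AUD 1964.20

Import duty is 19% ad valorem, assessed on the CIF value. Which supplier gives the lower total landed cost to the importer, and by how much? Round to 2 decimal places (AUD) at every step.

Supplier A (CFR):
CIF value = CFR price + insurance = 213132.49 + 238.82 = 213371.31
Import duty = 213371.31 × 19% = 40540.55
Buyer bears (A): 238.82 + 195.31 + 323.98 + 1964.20 = 2722.31
Landed cost (A) = invoice 213132.49 + 2722.31 + duty 40540.55 = 256395.35
Supplier B (FCA):
CIF value = FCA price + origin terminal + freight + insurance = 221489.12 + 610.24 + 3196.31 + 238.82 = 225534.49
Import duty = 225534.49 × 19% = 42851.55
Buyer bears (B): 610.24 + 3196.31 + 238.82 + 195.31 + 323.98 + 1964.20 = 6528.86
Landed cost (B) = invoice 221489.12 + 6528.86 + duty 42851.55 = 270869.53
Difference = |256395.35 − 270869.53| = 14474.18

Supplier A is cheaper by AUD 14474.18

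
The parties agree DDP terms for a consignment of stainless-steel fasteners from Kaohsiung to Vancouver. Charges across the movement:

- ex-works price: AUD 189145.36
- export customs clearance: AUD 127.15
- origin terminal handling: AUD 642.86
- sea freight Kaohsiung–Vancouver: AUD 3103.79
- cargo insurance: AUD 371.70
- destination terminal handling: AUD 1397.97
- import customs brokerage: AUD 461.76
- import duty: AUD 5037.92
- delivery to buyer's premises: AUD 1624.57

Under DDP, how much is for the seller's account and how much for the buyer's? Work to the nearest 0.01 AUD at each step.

DDP: the seller bears all costs including import duty.
Seller's account: goods 189145.36 + export clearance 127.15 + origin terminal 642.86 + freight 3103.79 + insurance 371.70 + destination terminal 1397.97 + brokerage 461.76 + duty 5037.92 + delivery 1624.57 = 201913.08
Buyer's account: 0.00

Seller: AUD 201913.08; buyer: AUD 0.00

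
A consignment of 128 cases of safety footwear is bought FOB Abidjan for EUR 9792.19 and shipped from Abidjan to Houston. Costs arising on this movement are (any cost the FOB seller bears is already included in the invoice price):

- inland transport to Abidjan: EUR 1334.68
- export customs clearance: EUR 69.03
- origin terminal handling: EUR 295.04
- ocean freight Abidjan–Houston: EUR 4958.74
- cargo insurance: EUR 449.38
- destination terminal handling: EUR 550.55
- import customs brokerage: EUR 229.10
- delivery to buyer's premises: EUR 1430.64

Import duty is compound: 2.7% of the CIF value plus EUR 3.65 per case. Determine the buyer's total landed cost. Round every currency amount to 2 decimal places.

Total landed cost: EUR 18288.21

FOB: the seller bears costs until goods are on board at the origin port; the buyer bears freight, insurance and all costs thereafter.
Already in the invoice (seller's account under FOB): inland to port, export clearance, origin terminal — exclude.
CIF value = FOB price + freight + insurance = 9792.19 + 4958.74 + 449.38 = 15200.31
Ad valorem component: 15200.31 × 2.7% = 410.41
Specific component: 128 × 3.65 = 467.20
Import duty = 410.41 + 467.20 = 877.61
Buyer bears: freight 4958.74 + insurance 449.38 + destination terminal 550.55 + brokerage 229.10 + delivery 1430.64 + duty 877.61 = 8496.02
Landed cost = invoice 9792.19 + 8496.02 = 18288.21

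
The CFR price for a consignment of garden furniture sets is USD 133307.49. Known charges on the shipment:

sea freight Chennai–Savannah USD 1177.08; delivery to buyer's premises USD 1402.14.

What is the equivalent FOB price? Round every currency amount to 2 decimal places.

Not relevant to the conversion: delivery — on the buyer under both terms; not part of either seller's price.
From CFR to FOB, the seller no longer bears: freight.
FOB price = 133307.49 − 1177.08 = 132130.41

FOB price: USD 132130.41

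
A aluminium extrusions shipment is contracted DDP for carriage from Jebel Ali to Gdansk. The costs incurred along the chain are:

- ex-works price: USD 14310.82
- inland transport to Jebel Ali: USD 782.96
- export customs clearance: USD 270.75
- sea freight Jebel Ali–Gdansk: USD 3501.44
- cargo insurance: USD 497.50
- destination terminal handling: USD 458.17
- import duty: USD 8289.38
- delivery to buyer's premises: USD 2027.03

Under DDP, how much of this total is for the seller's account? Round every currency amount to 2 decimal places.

DDP: the seller bears all costs including import duty.
Seller's account: goods 14310.82 + inland to port 782.96 + export clearance 270.75 + freight 3501.44 + insurance 497.50 + destination terminal 458.17 + duty 8289.38 + delivery 2027.03 = 30138.05
Buyer's account: 0.00

Seller's account: USD 30138.05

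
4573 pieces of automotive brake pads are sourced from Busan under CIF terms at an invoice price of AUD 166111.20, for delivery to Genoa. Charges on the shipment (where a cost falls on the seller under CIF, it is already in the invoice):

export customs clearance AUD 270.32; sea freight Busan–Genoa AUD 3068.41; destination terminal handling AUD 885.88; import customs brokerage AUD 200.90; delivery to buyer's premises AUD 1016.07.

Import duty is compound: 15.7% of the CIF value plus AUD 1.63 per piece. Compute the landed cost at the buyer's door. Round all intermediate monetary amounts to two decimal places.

CIF: the seller pays costs through ocean freight and marine insurance to the destination port.
Already in the invoice (seller's account under CIF): export clearance, freight — exclude.
The CIF price already equals the CIF value: 166111.20
Ad valorem component: 166111.20 × 15.7% = 26079.46
Specific component: 4573 × 1.63 = 7453.99
Import duty = 26079.46 + 7453.99 = 33533.45
Buyer bears: destination terminal 885.88 + brokerage 200.90 + delivery 1016.07 + duty 33533.45 = 35636.30
Landed cost = invoice 166111.20 + 35636.30 = 201747.50

Total landed cost: AUD 201747.50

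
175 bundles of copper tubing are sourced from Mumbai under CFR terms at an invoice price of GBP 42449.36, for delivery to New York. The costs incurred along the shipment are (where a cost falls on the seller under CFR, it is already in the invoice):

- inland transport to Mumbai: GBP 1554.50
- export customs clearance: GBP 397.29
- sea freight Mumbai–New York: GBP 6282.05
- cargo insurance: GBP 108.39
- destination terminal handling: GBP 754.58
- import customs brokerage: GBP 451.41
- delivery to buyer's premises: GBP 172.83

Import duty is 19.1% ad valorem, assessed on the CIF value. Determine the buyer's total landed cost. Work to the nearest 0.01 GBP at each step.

CFR: the seller pays costs through ocean freight to the destination port, but not insurance.
Already in the invoice (seller's account under CFR): inland to port, export clearance, freight — exclude.
CIF value = CFR price + insurance = 42449.36 + 108.39 = 42557.75
Import duty = 42557.75 × 19.1% = 8128.53
Buyer bears: insurance 108.39 + destination terminal 754.58 + brokerage 451.41 + delivery 172.83 + duty 8128.53 = 9615.74
Landed cost = invoice 42449.36 + 9615.74 = 52065.10

Total landed cost: GBP 52065.10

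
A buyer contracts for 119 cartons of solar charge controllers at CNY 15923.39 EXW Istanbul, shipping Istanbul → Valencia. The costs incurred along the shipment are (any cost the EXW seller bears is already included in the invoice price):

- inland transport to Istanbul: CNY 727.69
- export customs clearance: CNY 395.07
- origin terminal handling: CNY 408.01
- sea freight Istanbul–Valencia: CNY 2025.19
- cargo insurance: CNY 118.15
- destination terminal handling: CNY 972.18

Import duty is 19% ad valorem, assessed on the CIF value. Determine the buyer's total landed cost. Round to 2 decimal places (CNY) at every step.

EXW: the seller makes goods available at their premises; the buyer bears all onward costs.
CIF value = EXW price + inland to port + export clearance + origin terminal + freight + insurance = 15923.39 + 727.69 + 395.07 + 408.01 + 2025.19 + 118.15 = 19597.50
Import duty = 19597.50 × 19% = 3723.53
Buyer bears: inland to port 727.69 + export clearance 395.07 + origin terminal 408.01 + freight 2025.19 + insurance 118.15 + destination terminal 972.18 + duty 3723.53 = 8369.82
Landed cost = invoice 15923.39 + 8369.82 = 24293.21

Total landed cost: CNY 24293.21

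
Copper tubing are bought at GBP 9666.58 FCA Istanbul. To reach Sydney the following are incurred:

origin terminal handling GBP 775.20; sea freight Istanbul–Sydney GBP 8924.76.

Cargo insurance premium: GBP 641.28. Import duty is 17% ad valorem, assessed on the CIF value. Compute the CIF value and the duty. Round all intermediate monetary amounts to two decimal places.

CIF value: GBP 20007.82; import duty: GBP 3401.33

CIF = FCA price + pre-shipment costs + freight + insurance
CIF = 9666.58 + 775.20 + 8924.76 + 641.28 = 20007.82
Import duty = 20007.82 × 17% = 3401.33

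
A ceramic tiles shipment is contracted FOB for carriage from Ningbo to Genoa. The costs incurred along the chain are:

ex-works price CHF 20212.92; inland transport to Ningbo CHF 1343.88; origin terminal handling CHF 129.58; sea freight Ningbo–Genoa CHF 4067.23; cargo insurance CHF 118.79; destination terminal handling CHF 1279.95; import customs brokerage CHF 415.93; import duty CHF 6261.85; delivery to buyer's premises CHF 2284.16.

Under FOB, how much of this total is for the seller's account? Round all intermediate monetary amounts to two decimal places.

Seller's account: CHF 21686.38

FOB: the seller bears costs until goods are on board at the origin port; the buyer bears freight, insurance and all costs thereafter.
Seller's account: goods 20212.92 + inland to port 1343.88 + origin terminal 129.58 = 21686.38
Buyer's account: freight 4067.23 + insurance 118.79 + destination terminal 1279.95 + brokerage 415.93 + duty 6261.85 + delivery 2284.16 = 14427.91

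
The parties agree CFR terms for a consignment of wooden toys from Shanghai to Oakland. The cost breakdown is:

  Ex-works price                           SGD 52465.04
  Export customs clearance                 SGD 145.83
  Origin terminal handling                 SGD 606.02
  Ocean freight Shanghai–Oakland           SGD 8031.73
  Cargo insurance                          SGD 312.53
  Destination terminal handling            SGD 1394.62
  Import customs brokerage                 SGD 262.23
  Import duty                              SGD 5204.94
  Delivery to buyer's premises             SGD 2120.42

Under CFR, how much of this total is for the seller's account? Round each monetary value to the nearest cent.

CFR: the seller pays costs through ocean freight to the destination port, but not insurance.
Seller's account: goods 52465.04 + export clearance 145.83 + origin terminal 606.02 + freight 8031.73 = 61248.62
Buyer's account: insurance 312.53 + destination terminal 1394.62 + brokerage 262.23 + duty 5204.94 + delivery 2120.42 = 9294.74

Seller's account: SGD 61248.62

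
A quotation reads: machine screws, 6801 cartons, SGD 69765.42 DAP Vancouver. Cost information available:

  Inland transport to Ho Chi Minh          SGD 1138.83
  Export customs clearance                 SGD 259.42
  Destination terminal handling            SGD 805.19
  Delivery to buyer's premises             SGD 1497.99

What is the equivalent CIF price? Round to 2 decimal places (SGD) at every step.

CIF price: SGD 67462.24

Not relevant to the conversion: inland to port, export clearance — on the seller under both DAP and CIF; already in the DAP price and stays in the CIF price.
From DAP to CIF, the seller no longer bears: destination terminal, delivery.
CIF price = 69765.42 − 805.19 − 1497.99 = 67462.24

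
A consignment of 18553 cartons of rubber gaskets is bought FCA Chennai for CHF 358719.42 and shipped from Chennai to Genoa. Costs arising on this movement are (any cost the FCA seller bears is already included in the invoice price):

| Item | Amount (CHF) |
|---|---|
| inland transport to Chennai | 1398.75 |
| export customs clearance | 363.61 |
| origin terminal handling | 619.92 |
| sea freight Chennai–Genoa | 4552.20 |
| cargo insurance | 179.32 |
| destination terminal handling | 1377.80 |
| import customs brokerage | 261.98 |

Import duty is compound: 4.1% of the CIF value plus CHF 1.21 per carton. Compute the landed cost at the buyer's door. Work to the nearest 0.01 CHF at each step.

Total landed cost: CHF 403086.68

FCA: the seller delivers export-cleared goods to the carrier; the buyer bears costs from that point.
Already in the invoice (seller's account under FCA): inland to port, export clearance — exclude.
CIF value = FCA price + origin terminal + freight + insurance = 358719.42 + 619.92 + 4552.20 + 179.32 = 364070.86
Ad valorem component: 364070.86 × 4.1% = 14926.91
Specific component: 18553 × 1.21 = 22449.13
Import duty = 14926.91 + 22449.13 = 37376.04
Buyer bears: origin terminal 619.92 + freight 4552.20 + insurance 179.32 + destination terminal 1377.80 + brokerage 261.98 + duty 37376.04 = 44367.26
Landed cost = invoice 358719.42 + 44367.26 = 403086.68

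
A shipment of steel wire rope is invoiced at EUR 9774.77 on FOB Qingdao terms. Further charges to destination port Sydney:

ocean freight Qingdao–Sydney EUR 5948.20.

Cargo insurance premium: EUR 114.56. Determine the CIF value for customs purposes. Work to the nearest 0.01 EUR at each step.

CIF = FOB price + freight + insurance
CIF = 9774.77 + 5948.20 + 114.56 = 15837.53

CIF value: EUR 15837.53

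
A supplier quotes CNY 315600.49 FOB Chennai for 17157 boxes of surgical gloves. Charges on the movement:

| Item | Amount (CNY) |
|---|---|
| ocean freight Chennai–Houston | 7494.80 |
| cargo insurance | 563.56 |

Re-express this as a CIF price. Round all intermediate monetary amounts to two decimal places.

CIF price: CNY 323658.85

From FOB to CIF, the seller additionally bears: freight, insurance.
CIF price = 315600.49 + 7494.80 + 563.56 = 323658.85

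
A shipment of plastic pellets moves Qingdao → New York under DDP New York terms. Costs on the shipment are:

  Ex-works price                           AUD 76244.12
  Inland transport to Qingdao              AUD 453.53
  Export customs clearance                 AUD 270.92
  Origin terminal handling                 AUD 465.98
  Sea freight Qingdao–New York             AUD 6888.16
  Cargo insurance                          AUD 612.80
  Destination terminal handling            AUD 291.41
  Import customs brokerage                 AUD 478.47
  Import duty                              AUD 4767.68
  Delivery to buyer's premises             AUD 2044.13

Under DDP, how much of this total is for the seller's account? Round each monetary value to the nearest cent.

Seller's account: AUD 92517.20

DDP: the seller bears all costs including import duty.
Seller's account: goods 76244.12 + inland to port 453.53 + export clearance 270.92 + origin terminal 465.98 + freight 6888.16 + insurance 612.80 + destination terminal 291.41 + brokerage 478.47 + duty 4767.68 + delivery 2044.13 = 92517.20
Buyer's account: 0.00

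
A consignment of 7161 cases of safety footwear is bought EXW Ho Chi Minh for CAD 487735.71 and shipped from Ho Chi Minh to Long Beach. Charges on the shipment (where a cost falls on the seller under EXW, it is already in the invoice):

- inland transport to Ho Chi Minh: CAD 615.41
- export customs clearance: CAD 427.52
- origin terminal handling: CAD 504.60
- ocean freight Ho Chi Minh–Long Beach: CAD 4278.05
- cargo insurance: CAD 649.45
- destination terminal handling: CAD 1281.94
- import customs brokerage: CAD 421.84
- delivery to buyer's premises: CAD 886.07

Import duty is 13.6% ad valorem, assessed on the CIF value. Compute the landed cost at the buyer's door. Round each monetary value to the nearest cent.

Total landed cost: CAD 564013.25

EXW: the seller makes goods available at their premises; the buyer bears all onward costs.
CIF value = EXW price + inland to port + export clearance + origin terminal + freight + insurance = 487735.71 + 615.41 + 427.52 + 504.60 + 4278.05 + 649.45 = 494210.74
Import duty = 494210.74 × 13.6% = 67212.66
Buyer bears: inland to port 615.41 + export clearance 427.52 + origin terminal 504.60 + freight 4278.05 + insurance 649.45 + destination terminal 1281.94 + brokerage 421.84 + delivery 886.07 + duty 67212.66 = 76277.54
Landed cost = invoice 487735.71 + 76277.54 = 564013.25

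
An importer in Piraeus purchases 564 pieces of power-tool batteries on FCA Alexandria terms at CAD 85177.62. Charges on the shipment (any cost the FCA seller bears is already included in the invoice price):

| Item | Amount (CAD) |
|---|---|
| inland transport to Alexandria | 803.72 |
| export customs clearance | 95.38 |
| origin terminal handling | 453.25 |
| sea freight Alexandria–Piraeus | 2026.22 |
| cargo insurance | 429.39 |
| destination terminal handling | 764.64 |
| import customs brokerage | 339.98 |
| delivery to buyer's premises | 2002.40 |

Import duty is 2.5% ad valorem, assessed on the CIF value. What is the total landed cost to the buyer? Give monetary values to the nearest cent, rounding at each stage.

Total landed cost: CAD 93395.66

FCA: the seller delivers export-cleared goods to the carrier; the buyer bears costs from that point.
Already in the invoice (seller's account under FCA): inland to port, export clearance — exclude.
CIF value = FCA price + origin terminal + freight + insurance = 85177.62 + 453.25 + 2026.22 + 429.39 = 88086.48
Import duty = 88086.48 × 2.5% = 2202.16
Buyer bears: origin terminal 453.25 + freight 2026.22 + insurance 429.39 + destination terminal 764.64 + brokerage 339.98 + delivery 2002.40 + duty 2202.16 = 8218.04
Landed cost = invoice 85177.62 + 8218.04 = 93395.66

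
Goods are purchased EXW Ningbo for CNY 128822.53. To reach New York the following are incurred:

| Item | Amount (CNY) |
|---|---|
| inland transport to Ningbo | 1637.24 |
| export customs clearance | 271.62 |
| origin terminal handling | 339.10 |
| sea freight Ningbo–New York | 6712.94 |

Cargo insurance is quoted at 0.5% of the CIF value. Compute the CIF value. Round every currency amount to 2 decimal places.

Let C be the CIF value. C = EXW price + pre-shipment costs + freight + 0.5% × C
C − 0.5% × C = 128822.53 + 1637.24 + 271.62 + 339.10 + 6712.94
0.995 × C = 137783.43
C = 137783.43 / 0.995 = 138475.81
Insurance premium = 0.5% × 138475.81 = 692.38

CIF value: CNY 138475.81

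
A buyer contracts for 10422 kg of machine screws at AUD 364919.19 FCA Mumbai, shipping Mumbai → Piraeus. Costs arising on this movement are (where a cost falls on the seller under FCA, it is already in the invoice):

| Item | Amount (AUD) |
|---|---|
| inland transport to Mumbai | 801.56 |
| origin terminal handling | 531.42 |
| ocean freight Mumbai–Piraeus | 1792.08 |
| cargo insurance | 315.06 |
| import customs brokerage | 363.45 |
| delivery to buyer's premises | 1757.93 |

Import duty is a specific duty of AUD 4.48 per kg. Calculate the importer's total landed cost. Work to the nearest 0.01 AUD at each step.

FCA: the seller delivers export-cleared goods to the carrier; the buyer bears costs from that point.
Already in the invoice (seller's account under FCA): inland to port — exclude.
CIF value = FCA price + origin terminal + freight + insurance = 364919.19 + 531.42 + 1792.08 + 315.06 = 367557.75
Import duty = 10422 × 4.48 = 46690.56
Buyer bears: origin terminal 531.42 + freight 1792.08 + insurance 315.06 + brokerage 363.45 + delivery 1757.93 + duty 46690.56 = 51450.50
Landed cost = invoice 364919.19 + 51450.50 = 416369.69

Total landed cost: AUD 416369.69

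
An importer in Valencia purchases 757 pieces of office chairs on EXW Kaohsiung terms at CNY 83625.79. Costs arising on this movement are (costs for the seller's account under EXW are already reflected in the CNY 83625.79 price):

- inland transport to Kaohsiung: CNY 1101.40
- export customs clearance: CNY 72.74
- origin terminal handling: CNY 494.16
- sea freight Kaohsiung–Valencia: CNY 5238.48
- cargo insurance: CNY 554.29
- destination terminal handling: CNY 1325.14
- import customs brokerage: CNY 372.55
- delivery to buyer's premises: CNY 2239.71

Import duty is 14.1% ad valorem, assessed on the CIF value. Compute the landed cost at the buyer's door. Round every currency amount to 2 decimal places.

Total landed cost: CNY 107867.51

EXW: the seller makes goods available at their premises; the buyer bears all onward costs.
CIF value = EXW price + inland to port + export clearance + origin terminal + freight + insurance = 83625.79 + 1101.40 + 72.74 + 494.16 + 5238.48 + 554.29 = 91086.86
Import duty = 91086.86 × 14.1% = 12843.25
Buyer bears: inland to port 1101.40 + export clearance 72.74 + origin terminal 494.16 + freight 5238.48 + insurance 554.29 + destination terminal 1325.14 + brokerage 372.55 + delivery 2239.71 + duty 12843.25 = 24241.72
Landed cost = invoice 83625.79 + 24241.72 = 107867.51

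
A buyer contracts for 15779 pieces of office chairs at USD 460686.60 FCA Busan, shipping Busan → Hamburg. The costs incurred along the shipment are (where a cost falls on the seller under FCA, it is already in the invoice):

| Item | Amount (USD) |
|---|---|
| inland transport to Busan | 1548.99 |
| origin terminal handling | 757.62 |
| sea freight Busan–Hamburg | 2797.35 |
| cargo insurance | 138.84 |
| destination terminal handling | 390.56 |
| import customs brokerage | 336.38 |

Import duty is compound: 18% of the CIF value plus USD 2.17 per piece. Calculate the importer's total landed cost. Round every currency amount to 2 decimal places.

Total landed cost: USD 582936.25

FCA: the seller delivers export-cleared goods to the carrier; the buyer bears costs from that point.
Already in the invoice (seller's account under FCA): inland to port — exclude.
CIF value = FCA price + origin terminal + freight + insurance = 460686.60 + 757.62 + 2797.35 + 138.84 = 464380.41
Ad valorem component: 464380.41 × 18% = 83588.47
Specific component: 15779 × 2.17 = 34240.43
Import duty = 83588.47 + 34240.43 = 117828.90
Buyer bears: origin terminal 757.62 + freight 2797.35 + insurance 138.84 + destination terminal 390.56 + brokerage 336.38 + duty 117828.90 = 122249.65
Landed cost = invoice 460686.60 + 122249.65 = 582936.25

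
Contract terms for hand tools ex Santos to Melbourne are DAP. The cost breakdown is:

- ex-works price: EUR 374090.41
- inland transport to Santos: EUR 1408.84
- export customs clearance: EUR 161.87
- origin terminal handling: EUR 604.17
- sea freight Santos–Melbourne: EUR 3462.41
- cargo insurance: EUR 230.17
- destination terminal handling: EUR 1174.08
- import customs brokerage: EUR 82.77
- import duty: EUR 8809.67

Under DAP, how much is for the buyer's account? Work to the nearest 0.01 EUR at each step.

Buyer's account: EUR 8892.44

DAP: the seller bears all costs to the named destination except import duty and clearance.
Seller's account: goods 374090.41 + inland to port 1408.84 + export clearance 161.87 + origin terminal 604.17 + freight 3462.41 + insurance 230.17 + destination terminal 1174.08 = 381131.95
Buyer's account: brokerage 82.77 + duty 8809.67 = 8892.44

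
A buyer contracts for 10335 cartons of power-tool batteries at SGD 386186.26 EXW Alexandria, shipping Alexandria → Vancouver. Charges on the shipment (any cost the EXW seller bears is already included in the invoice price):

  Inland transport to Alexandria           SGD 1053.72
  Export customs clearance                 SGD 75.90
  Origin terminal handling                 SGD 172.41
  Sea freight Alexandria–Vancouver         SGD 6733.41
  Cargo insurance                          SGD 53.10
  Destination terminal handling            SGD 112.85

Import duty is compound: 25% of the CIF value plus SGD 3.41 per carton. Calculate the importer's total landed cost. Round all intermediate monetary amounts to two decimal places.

Total landed cost: SGD 528198.70

EXW: the seller makes goods available at their premises; the buyer bears all onward costs.
CIF value = EXW price + inland to port + export clearance + origin terminal + freight + insurance = 386186.26 + 1053.72 + 75.90 + 172.41 + 6733.41 + 53.10 = 394274.80
Ad valorem component: 394274.80 × 25% = 98568.70
Specific component: 10335 × 3.41 = 35242.35
Import duty = 98568.70 + 35242.35 = 133811.05
Buyer bears: inland to port 1053.72 + export clearance 75.90 + origin terminal 172.41 + freight 6733.41 + insurance 53.10 + destination terminal 112.85 + duty 133811.05 = 142012.44
Landed cost = invoice 386186.26 + 142012.44 = 528198.70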